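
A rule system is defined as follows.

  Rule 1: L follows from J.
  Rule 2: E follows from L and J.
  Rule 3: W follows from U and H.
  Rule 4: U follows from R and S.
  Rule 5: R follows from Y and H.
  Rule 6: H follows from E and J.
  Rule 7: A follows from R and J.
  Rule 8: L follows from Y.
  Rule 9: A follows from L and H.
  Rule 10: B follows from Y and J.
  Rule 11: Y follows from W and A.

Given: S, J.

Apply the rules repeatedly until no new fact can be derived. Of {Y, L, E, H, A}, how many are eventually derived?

From J, Rule 1 gives L.
L and J hold, so E follows (Rule 2).
From E and J, Rule 6 gives H.
From L and H, Rule 9 gives A.
Y would need W and A (Rule 11), but W is never established.
L: reached.
E: reached.
H: reached.
A: reached.
Reached: L, E, H, and A — 4 of the 5.

4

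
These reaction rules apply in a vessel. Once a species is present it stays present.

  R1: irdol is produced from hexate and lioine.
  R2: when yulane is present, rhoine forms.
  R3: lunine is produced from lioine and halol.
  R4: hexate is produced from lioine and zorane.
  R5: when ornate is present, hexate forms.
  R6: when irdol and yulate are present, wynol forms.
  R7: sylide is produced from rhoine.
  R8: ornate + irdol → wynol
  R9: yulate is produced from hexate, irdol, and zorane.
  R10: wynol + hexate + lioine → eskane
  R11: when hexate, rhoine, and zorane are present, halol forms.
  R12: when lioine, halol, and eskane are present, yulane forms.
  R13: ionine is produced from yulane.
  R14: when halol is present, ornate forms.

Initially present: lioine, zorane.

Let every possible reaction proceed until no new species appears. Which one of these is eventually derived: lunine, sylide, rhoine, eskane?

eskane

lioine and zorane present → hexate forms (R4).
hexate and lioine present → irdol forms (R1).
hexate, irdol, and zorane present → yulate forms (R9).
irdol and yulate present → wynol forms (R6).
wynol, hexate, and lioine present → eskane forms (R10).
sylide would need rhoine (R7), but rhoine never forms. rhoine would need yulane (R2), but yulane never forms. lunine would need lioine and halol (R3), but halol never forms.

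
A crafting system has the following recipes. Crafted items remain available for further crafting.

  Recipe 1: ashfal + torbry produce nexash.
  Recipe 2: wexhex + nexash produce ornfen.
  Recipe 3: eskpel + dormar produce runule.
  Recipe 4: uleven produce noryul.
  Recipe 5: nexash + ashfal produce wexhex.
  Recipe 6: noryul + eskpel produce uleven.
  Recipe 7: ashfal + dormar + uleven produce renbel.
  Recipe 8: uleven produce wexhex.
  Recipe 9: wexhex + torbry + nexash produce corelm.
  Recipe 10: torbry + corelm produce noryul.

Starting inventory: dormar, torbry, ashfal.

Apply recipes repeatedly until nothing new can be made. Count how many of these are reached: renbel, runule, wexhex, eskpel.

Using Recipe 1, ashfal and torbry make nexash.
nexash + ashfal → wexhex (Recipe 5).
renbel would need ashfal, dormar, and uleven (Recipe 7), but uleven is never obtained.
runule would need eskpel and dormar (Recipe 3), but eskpel is never obtained.
wexhex: reached.
No rule produces eskpel, and it is not given.
Reached: wexhex — 1 of the 4.

1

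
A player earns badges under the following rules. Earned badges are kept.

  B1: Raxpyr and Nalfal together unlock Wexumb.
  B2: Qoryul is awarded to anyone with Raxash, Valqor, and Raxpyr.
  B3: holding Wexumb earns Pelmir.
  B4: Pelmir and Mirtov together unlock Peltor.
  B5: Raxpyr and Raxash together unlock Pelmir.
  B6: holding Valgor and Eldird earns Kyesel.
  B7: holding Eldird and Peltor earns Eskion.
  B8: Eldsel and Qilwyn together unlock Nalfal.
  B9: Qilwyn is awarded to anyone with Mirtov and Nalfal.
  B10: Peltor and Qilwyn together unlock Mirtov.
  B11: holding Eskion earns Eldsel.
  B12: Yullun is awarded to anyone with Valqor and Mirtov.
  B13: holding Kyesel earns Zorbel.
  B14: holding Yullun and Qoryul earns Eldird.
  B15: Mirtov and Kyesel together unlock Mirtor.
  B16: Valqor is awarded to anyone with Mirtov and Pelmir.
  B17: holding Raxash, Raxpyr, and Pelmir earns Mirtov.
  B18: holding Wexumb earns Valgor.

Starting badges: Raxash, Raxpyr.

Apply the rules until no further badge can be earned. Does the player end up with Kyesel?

Kyesel would need Valgor and Eldird (B6), but Valgor is never earned.

No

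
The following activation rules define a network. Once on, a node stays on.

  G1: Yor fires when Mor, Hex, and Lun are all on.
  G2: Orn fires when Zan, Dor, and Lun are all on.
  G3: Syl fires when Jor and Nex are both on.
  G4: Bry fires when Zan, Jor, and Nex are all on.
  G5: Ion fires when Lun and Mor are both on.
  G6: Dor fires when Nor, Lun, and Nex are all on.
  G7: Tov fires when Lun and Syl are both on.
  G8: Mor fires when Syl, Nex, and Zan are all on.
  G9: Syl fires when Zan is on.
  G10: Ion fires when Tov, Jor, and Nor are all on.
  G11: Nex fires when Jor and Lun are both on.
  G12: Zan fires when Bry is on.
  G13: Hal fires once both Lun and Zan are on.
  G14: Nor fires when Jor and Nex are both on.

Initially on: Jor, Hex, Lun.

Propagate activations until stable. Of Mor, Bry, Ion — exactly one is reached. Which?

Ion

Jor and Lun are on, so Nex fires (G11).
Jor and Nex are on, so Nor fires (G14).
G3: Jor and Nex on → Syl on.
G7: Lun and Syl on → Tov on.
G10: Tov, Jor, and Nor on → Ion on.
Bry would need Zan, Jor, and Nex (G4), but Zan never turns on. Mor would need Syl, Nex, and Zan (G8), but Zan never turns on.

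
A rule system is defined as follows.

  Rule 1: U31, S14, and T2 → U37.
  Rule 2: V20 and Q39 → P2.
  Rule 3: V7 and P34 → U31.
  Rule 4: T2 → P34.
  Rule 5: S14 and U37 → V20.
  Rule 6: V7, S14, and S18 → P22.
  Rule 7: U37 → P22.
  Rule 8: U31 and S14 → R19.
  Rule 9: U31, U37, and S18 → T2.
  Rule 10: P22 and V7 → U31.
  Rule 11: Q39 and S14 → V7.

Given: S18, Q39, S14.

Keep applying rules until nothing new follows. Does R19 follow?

From Q39 and S14, Rule 11 gives V7.
V7, S14, and S18 hold, so P22 follows (Rule 6).
P22 and V7 hold, so U31 follows (Rule 10).
U31 and S14 hold, so R19 follows (Rule 8).

Yes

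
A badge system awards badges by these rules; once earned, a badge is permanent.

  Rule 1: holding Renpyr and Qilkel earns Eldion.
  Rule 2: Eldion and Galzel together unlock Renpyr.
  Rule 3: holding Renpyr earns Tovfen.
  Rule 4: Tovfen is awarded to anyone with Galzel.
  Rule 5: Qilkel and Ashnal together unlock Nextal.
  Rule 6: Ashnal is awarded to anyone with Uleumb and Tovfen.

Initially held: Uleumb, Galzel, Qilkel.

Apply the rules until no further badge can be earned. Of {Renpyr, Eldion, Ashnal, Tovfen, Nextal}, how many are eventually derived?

With Galzel, Tovfen is earned (Rule 4).
With Uleumb and Tovfen, Ashnal is earned (Rule 6).
With Qilkel and Ashnal, Nextal is earned (Rule 5).
Renpyr would need Eldion and Galzel (Rule 2), but Eldion is never earned.
Eldion would need Renpyr and Qilkel (Rule 1), but Renpyr is never earned.
Ashnal: reached.
Tovfen: reached.
Nextal: reached.
Reached: Ashnal, Tovfen, and Nextal — 3 of the 5.

3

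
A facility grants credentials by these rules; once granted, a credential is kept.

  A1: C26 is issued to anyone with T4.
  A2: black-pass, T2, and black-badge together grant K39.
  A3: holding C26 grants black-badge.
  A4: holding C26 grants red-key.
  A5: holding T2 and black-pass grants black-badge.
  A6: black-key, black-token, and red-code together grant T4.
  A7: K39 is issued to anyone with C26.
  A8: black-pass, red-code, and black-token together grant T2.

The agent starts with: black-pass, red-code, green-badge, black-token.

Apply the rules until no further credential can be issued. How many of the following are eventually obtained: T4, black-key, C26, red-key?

T4 would need black-key, black-token, and red-code (A6), but black-key is never granted.
No rule produces black-key, and it is not given.
C26 would need T4 (A1), but T4 is never granted.
red-key would need C26 (A4), but C26 is never granted.
None of the 4 are reached.

0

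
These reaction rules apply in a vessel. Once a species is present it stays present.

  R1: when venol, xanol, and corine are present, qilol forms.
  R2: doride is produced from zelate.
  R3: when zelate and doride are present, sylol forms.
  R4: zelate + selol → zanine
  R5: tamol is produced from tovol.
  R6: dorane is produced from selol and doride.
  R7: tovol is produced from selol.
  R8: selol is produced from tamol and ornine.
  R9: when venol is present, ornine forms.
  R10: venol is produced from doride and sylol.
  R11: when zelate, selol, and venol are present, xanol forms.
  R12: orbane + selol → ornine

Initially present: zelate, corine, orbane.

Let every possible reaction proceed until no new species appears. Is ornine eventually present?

zelate present → doride forms (R2).
zelate and doride present → sylol forms (R3).
doride and sylol present → venol forms (R10).
venol present → ornine forms (R9).

Yes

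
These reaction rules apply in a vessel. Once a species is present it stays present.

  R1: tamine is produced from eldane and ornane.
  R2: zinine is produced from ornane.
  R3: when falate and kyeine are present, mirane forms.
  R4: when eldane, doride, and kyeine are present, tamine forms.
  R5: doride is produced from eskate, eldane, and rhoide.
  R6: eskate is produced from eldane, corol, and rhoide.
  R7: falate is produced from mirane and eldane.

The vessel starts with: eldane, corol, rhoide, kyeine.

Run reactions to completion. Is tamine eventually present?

eldane, corol, and rhoide present → eskate forms (R6).
eskate, eldane, and rhoide present → doride forms (R5).
eldane, doride, and kyeine present → tamine forms (R4).

Yes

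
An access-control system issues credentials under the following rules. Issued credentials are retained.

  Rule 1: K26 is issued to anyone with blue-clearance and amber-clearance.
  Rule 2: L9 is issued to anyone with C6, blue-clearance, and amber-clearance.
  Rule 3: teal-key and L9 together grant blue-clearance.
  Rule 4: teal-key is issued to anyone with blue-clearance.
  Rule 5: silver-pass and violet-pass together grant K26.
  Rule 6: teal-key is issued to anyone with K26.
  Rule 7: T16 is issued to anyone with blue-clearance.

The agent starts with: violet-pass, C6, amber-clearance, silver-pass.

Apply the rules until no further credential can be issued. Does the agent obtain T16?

T16 would need blue-clearance (Rule 7), but blue-clearance is never granted.

No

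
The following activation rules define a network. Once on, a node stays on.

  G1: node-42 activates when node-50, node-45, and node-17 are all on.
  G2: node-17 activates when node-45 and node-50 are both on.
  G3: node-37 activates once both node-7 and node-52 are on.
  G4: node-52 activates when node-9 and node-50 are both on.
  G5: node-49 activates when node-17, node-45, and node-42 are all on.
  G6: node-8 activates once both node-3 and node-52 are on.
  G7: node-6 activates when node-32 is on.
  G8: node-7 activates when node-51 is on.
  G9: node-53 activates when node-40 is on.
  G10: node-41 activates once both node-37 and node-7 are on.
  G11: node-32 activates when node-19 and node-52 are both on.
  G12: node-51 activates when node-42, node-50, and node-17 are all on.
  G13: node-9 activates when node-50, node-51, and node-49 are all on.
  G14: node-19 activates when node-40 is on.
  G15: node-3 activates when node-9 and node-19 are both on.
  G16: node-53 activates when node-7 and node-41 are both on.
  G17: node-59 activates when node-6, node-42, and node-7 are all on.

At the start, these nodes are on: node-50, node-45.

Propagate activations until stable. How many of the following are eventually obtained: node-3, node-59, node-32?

0

node-3 would need node-9 and node-19 (G15), but node-19 never turns on.
node-59 would need node-6, node-42, and node-7 (G17), but node-6 never turns on.
node-32 would need node-19 and node-52 (G11), but node-19 never turns on.
None of the 3 are reached.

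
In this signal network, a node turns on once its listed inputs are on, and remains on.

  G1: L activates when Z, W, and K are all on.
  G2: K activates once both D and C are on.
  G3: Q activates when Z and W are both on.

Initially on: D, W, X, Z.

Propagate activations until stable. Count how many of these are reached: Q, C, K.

Z and W are on, so Q activates (G3).
Q: reached.
No rule produces C, and it is not given.
K would need D and C (G2), but C never turns on.
Reached: Q — 1 of the 3.

1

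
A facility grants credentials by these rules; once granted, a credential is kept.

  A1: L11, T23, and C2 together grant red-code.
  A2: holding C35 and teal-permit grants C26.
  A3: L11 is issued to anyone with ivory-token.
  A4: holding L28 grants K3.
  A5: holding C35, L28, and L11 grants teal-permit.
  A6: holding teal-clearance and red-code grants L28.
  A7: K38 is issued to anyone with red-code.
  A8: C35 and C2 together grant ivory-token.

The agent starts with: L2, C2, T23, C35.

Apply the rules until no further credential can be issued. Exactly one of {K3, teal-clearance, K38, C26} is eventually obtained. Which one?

Holding C35 and C2 grants ivory-token (A8).
Holding ivory-token grants L11 (A3).
Holding L11, T23, and C2 grants red-code (A1).
Holding red-code grants K38 (A7).
C26 would need C35 and teal-permit (A2), but teal-permit is never granted. No rule produces teal-clearance, and it is not given. K3 would need L28 (A4), but L28 is never granted.

K38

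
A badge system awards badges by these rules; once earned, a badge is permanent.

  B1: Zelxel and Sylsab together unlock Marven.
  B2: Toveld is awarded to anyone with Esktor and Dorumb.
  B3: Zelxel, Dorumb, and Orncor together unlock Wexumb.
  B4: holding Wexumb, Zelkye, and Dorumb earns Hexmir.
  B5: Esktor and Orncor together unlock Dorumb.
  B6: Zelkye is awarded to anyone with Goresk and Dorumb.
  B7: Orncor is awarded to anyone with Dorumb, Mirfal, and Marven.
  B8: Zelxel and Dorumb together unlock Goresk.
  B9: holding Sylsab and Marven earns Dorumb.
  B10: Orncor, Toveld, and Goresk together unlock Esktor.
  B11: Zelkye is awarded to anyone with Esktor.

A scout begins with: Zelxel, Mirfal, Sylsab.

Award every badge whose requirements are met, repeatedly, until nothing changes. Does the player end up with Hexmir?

With Zelxel and Sylsab, Marven is earned (B1).
With Sylsab and Marven, Dorumb is earned (B9).
With Zelxel and Dorumb, Goresk is earned (B8).
With Dorumb, Mirfal, and Marven, Orncor is earned (B7).
With Goresk and Dorumb, Zelkye is earned (B6).
With Zelxel, Dorumb, and Orncor, Wexumb is earned (B3).
With Wexumb, Zelkye, and Dorumb, Hexmir is earned (B4).

Yes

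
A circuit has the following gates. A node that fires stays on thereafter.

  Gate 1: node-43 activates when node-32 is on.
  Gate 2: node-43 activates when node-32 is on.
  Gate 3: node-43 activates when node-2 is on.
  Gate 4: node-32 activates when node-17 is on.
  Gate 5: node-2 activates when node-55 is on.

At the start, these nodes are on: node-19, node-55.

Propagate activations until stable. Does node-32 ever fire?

node-32 would need node-17 (Gate 4), but node-17 never turns on.

No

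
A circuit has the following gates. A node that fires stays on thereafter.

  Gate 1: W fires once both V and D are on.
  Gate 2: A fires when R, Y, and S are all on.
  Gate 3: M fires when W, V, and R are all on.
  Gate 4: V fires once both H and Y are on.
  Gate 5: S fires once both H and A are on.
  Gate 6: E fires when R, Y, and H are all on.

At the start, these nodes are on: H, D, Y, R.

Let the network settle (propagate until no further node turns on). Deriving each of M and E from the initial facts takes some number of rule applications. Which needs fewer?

E: Gate 6: R, Y, and H on → E on. [1 rule application]
M: Gate 4: H and Y on → V on. Gate 1: V and D on → W on. W, V, and R are on, so M fires (Gate 3). [3 rule applications]
E needs fewer.

E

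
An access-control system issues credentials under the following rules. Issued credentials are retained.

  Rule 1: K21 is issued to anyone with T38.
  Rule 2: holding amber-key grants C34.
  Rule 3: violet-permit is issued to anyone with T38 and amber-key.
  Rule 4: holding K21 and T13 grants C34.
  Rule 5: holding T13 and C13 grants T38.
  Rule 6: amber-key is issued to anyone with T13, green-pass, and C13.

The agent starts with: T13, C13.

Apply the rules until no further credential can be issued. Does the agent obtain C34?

Holding T13 and C13 grants T38 (Rule 5).
Holding T38 grants K21 (Rule 1).
Holding K21 and T13 grants C34 (Rule 4).

Yes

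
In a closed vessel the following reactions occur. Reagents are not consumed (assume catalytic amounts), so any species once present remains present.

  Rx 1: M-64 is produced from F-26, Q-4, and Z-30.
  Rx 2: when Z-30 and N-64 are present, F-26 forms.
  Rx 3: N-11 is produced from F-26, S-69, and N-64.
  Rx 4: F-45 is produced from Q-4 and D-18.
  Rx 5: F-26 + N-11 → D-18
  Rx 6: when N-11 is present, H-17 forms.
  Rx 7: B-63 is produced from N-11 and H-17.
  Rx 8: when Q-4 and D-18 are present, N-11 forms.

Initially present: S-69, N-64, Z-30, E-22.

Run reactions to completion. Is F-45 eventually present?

F-45 would need Q-4 and D-18 (Rx 4), but Q-4 never forms.

No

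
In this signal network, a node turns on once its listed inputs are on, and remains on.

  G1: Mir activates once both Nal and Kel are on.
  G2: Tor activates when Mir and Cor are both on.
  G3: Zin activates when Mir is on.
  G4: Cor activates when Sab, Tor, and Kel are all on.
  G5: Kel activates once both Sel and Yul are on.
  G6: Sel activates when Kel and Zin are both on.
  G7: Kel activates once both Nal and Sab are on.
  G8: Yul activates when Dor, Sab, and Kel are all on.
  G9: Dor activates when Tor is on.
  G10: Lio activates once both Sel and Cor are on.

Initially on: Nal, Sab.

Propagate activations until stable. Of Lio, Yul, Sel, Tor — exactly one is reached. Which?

Nal and Sab are on, so Kel activates (G7).
Nal and Kel are on, so Mir activates (G1).
G3: Mir on → Zin on.
Kel and Zin are on, so Sel activates (G6).
Tor would need Mir and Cor (G2), but Cor never turns on. Lio would need Sel and Cor (G10), but Cor never turns on. Yul would need Dor, Sab, and Kel (G8), but Dor never turns on.

Sel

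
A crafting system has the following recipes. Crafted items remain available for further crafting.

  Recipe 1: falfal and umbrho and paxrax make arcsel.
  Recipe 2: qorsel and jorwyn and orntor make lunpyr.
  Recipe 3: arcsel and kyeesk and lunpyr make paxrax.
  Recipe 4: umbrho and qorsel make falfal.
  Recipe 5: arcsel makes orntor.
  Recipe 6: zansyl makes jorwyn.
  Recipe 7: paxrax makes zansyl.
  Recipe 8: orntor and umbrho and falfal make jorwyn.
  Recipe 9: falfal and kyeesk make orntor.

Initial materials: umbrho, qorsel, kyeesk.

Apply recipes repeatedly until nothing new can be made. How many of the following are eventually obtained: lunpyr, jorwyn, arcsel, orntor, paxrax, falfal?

umbrho and qorsel → falfal (Recipe 4).
falfal and kyeesk → orntor (Recipe 9).
Using Recipe 8, orntor, umbrho, and falfal make jorwyn.
Using Recipe 2, qorsel, jorwyn, and orntor make lunpyr.
lunpyr: reached.
jorwyn: reached.
arcsel would need falfal, umbrho, and paxrax (Recipe 1), but paxrax is never obtained.
orntor: reached.
paxrax would need arcsel, kyeesk, and lunpyr (Recipe 3), but arcsel is never obtained.
falfal: reached.
Reached: lunpyr, jorwyn, orntor, and falfal — 4 of the 6.

4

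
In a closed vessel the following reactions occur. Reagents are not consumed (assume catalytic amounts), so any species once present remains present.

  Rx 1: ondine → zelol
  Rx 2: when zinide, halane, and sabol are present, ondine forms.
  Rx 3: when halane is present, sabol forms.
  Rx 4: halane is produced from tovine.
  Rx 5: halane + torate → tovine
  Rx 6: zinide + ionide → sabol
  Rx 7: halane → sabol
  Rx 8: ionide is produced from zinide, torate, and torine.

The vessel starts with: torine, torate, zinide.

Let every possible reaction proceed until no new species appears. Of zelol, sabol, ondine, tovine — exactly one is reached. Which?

zinide, torate, and torine present → ionide forms (Rx 8).
zinide and ionide present → sabol forms (Rx 6).
ondine would need zinide, halane, and sabol (Rx 2), but halane never forms. tovine would need halane and torate (Rx 5), but halane never forms. zelol would need ondine (Rx 1), but ondine never forms.

sabol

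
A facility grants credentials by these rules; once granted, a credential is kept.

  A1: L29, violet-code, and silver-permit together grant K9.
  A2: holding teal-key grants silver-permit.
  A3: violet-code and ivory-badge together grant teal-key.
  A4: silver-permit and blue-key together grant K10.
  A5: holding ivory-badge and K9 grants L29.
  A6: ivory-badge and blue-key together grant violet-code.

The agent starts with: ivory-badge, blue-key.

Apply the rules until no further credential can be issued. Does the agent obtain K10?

Yes

Holding ivory-badge and blue-key grants violet-code (A6).
Holding violet-code and ivory-badge grants teal-key (A3).
Holding teal-key grants silver-permit (A2).
Holding silver-permit and blue-key grants K10 (A4).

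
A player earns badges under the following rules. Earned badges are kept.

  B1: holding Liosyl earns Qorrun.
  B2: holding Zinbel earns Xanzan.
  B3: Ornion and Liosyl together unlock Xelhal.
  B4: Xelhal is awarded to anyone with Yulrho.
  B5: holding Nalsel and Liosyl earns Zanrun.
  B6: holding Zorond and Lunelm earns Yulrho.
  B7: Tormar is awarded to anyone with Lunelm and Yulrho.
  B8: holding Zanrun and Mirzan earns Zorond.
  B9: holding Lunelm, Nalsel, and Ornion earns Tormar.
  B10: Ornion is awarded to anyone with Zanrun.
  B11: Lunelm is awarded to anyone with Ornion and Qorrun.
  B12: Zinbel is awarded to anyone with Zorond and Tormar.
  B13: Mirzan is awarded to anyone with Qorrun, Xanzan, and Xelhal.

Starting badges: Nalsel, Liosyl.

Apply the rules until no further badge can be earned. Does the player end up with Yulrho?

No

Yulrho would need Zorond and Lunelm (B6), but Zorond is never earned.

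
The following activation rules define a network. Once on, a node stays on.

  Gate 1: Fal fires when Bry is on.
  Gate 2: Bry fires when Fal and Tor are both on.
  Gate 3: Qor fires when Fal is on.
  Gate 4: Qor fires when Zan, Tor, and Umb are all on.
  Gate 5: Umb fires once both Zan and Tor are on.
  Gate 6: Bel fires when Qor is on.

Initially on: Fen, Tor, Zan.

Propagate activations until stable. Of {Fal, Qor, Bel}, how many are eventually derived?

2

Gate 5: Zan and Tor on → Umb on.
Zan, Tor, and Umb are on, so Qor fires (Gate 4).
Qor is on, so Bel fires (Gate 6).
Fal would need Bry (Gate 1), but Bry never turns on.
Qor: reached.
Bel: reached.
Reached: Qor and Bel — 2 of the 3.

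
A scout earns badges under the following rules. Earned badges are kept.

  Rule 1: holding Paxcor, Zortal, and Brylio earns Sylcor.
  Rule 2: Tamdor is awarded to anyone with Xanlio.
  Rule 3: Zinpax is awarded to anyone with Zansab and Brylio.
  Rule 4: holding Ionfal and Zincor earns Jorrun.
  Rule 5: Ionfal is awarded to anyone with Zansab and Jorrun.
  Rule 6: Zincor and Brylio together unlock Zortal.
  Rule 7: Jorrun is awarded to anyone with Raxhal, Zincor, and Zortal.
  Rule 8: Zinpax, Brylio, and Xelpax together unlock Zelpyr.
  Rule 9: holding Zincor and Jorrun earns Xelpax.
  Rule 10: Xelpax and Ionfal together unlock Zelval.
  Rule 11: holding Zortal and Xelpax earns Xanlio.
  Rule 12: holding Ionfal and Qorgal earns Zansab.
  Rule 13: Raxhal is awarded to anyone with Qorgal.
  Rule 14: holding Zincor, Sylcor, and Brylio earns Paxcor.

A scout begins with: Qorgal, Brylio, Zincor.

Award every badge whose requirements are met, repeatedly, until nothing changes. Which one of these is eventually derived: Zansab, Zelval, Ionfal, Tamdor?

With Zincor and Brylio, Zortal is earned (Rule 6).
With Qorgal, Raxhal is earned (Rule 13).
With Raxhal, Zincor, and Zortal, Jorrun is earned (Rule 7).
With Zincor and Jorrun, Xelpax is earned (Rule 9).
With Zortal and Xelpax, Xanlio is earned (Rule 11).
With Xanlio, Tamdor is earned (Rule 2).
Zansab would need Ionfal and Qorgal (Rule 12), but Ionfal is never earned. Zelval would need Xelpax and Ionfal (Rule 10), but Ionfal is never earned. Ionfal would need Zansab and Jorrun (Rule 5), but Zansab is never earned.

Tamdor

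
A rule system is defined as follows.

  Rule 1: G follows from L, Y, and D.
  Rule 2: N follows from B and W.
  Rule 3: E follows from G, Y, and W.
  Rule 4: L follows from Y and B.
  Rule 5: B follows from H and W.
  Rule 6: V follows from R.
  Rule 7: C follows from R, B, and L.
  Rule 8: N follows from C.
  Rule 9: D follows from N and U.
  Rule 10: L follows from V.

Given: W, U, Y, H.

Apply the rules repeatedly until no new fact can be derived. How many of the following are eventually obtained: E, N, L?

H and W hold, so B follows (Rule 5).
From B and W, Rule 2 gives N.
From Y and B, Rule 4 gives L.
From N and U, Rule 9 gives D.
L, Y, and D hold, so G follows (Rule 1).
From G, Y, and W, Rule 3 gives E.
E: reached.
N: reached.
L: reached.
All 3 are reached.

3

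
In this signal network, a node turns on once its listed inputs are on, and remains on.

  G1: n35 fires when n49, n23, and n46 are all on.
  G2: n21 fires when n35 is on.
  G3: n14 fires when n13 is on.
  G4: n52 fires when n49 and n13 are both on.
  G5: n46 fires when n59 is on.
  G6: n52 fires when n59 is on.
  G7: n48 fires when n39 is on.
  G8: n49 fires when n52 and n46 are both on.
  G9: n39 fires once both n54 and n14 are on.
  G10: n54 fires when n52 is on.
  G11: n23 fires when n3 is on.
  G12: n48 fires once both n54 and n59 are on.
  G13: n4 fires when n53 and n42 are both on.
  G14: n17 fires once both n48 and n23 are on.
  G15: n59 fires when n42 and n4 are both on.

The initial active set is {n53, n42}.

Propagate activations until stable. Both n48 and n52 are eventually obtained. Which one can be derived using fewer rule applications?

n52: n53 and n42 are on, so n4 fires (G13). G15: n42 and n4 on → n59 on. G6: n59 on → n52 on. [3 rule applications]
n48: n53 and n42 are on, so n4 fires (G13). n42 and n4 are on, so n59 fires (G15). G6: n59 on → n52 on. G10: n52 on → n54 on. G12: n54 and n59 on → n48 on. [5 rule applications]
n52 needs fewer.

n52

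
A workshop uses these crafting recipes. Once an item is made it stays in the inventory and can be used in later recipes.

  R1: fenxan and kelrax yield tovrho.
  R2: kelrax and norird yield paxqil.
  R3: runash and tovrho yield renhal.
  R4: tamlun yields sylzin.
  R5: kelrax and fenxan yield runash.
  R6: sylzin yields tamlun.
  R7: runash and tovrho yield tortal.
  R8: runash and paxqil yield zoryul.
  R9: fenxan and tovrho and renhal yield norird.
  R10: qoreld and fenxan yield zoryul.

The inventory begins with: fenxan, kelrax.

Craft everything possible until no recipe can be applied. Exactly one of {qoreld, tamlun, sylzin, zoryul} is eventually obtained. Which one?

zoryul

kelrax and fenxan → runash (R5).
Using R1, fenxan and kelrax make tovrho.
Using R3, runash and tovrho make renhal.
fenxan and tovrho and renhal → norird (R9).
kelrax and norird → paxqil (R2).
Using R8, runash and paxqil make zoryul.
tamlun would need sylzin (R6), but sylzin is never obtained. sylzin would need tamlun (R4), but tamlun is never obtained. No rule produces qoreld, and it is not given.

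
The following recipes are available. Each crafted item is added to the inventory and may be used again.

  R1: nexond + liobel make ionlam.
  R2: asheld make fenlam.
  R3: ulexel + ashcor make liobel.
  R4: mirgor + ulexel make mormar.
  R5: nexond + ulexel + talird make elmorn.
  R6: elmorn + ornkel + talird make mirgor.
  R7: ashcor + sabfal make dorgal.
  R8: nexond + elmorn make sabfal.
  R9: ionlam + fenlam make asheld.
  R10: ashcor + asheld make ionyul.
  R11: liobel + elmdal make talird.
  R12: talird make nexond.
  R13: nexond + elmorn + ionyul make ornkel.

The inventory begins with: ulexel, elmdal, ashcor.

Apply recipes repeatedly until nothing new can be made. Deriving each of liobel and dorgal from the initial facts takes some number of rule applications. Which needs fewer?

liobel

liobel: Using R3, ulexel and ashcor make liobel. [1 rule application]
dorgal: Using R3, ulexel and ashcor make liobel. liobel + elmdal → talird (R11). Using R12, talird makes nexond. Using R5, nexond, ulexel, and talird make elmorn. nexond + elmorn → sabfal (R8). ashcor + sabfal → dorgal (R7). [6 rule applications]
liobel needs fewer.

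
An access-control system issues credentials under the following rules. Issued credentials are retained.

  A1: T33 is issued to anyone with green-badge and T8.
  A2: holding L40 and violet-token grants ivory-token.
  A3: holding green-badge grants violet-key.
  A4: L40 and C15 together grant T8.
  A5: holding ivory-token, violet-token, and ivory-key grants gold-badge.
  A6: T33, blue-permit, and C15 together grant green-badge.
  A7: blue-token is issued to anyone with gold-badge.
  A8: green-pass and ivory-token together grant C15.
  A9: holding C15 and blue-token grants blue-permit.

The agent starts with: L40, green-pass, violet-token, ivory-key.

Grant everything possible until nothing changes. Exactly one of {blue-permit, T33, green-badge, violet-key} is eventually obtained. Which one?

Holding L40 and violet-token grants ivory-token (A2).
Holding ivory-token, violet-token, and ivory-key grants gold-badge (A5).
Holding green-pass and ivory-token grants C15 (A8).
Holding gold-badge grants blue-token (A7).
Holding C15 and blue-token grants blue-permit (A9).
green-badge would need T33, blue-permit, and C15 (A6), but T33 is never granted. violet-key would need green-badge (A3), but green-badge is never granted. T33 would need green-badge and T8 (A1), but green-badge is never granted.

blue-permit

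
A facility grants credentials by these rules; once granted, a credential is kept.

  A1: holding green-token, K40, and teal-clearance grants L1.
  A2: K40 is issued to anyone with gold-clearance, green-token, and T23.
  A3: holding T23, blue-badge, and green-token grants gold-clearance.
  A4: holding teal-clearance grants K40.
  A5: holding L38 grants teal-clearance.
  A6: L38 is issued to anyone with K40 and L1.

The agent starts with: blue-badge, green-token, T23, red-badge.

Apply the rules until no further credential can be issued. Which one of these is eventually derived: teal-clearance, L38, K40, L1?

Holding T23, blue-badge, and green-token grants gold-clearance (A3).
Holding gold-clearance, green-token, and T23 grants K40 (A2).
L38 would need K40 and L1 (A6), but L1 is never granted. teal-clearance would need L38 (A5), but L38 is never granted. L1 would need green-token, K40, and teal-clearance (A1), but teal-clearance is never granted.

K40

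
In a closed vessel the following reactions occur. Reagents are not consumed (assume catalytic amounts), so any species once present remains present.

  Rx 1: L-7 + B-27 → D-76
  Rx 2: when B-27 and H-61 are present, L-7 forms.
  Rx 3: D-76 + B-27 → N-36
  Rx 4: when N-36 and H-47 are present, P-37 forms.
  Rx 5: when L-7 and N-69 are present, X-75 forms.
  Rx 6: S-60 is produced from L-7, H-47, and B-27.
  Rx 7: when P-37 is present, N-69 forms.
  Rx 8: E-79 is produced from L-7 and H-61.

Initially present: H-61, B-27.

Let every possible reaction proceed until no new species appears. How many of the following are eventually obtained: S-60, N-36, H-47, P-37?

1

B-27 and H-61 present → L-7 forms (Rx 2).
L-7 and B-27 present → D-76 forms (Rx 1).
D-76 and B-27 present → N-36 forms (Rx 3).
S-60 would need L-7, H-47, and B-27 (Rx 6), but H-47 never forms.
N-36: reached.
No rule produces H-47, and it is not given.
P-37 would need N-36 and H-47 (Rx 4), but H-47 never forms.
Reached: N-36 — 1 of the 4.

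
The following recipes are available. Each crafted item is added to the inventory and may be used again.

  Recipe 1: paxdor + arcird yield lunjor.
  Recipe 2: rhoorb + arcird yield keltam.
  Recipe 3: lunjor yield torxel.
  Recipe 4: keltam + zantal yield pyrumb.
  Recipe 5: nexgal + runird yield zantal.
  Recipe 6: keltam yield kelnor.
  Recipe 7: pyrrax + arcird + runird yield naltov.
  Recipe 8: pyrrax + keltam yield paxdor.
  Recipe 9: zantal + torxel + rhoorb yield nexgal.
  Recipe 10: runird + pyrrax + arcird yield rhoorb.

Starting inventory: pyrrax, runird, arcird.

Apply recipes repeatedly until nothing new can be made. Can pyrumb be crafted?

pyrumb would need keltam and zantal (Recipe 4), but zantal is never obtained.

No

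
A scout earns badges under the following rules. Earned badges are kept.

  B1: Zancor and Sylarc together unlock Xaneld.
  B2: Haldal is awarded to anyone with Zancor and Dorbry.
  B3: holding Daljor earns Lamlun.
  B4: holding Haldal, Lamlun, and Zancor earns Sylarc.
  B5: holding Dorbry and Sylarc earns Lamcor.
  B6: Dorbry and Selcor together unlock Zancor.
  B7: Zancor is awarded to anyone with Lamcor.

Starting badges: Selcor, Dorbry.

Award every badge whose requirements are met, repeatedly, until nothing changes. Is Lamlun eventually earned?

Lamlun would need Daljor (B3), but Daljor is never earned.

No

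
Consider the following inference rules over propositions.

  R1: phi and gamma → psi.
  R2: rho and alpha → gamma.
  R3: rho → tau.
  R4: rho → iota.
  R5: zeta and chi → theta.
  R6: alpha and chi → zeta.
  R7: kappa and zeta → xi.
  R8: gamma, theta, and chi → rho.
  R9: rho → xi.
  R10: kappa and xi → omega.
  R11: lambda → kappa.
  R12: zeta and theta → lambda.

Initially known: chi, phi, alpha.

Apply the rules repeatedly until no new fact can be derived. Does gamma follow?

gamma would need rho and alpha (R2), but rho is never established.

No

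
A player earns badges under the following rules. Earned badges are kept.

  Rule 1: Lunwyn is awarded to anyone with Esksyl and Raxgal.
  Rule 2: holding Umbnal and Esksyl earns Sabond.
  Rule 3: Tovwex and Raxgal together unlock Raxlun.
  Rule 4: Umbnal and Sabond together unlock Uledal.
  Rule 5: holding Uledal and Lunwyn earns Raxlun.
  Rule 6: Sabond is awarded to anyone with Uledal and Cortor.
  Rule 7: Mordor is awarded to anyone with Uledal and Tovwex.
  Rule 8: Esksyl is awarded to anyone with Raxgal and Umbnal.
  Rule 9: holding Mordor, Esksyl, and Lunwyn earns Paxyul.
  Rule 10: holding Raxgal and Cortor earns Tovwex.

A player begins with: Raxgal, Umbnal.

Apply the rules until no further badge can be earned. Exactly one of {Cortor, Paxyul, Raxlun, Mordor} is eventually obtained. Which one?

With Raxgal and Umbnal, Esksyl is earned (Rule 8).
With Esksyl and Raxgal, Lunwyn is earned (Rule 1).
With Umbnal and Esksyl, Sabond is earned (Rule 2).
With Umbnal and Sabond, Uledal is earned (Rule 4).
With Uledal and Lunwyn, Raxlun is earned (Rule 5).
Paxyul would need Mordor, Esksyl, and Lunwyn (Rule 9), but Mordor is never earned. No rule produces Cortor, and it is not given. Mordor would need Uledal and Tovwex (Rule 7), but Tovwex is never earned.

Raxlun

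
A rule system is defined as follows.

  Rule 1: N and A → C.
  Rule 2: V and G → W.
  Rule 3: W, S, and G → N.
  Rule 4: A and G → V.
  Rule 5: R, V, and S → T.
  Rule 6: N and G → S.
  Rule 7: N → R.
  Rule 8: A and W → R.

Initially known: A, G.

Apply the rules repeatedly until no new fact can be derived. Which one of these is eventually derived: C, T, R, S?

R

From A and G, Rule 4 gives V.
From V and G, Rule 2 gives W.
A and W hold, so R follows (Rule 8).
C would need N and A (Rule 1), but N is never established. S would need N and G (Rule 6), but N is never established. T would need R, V, and S (Rule 5), but S is never established.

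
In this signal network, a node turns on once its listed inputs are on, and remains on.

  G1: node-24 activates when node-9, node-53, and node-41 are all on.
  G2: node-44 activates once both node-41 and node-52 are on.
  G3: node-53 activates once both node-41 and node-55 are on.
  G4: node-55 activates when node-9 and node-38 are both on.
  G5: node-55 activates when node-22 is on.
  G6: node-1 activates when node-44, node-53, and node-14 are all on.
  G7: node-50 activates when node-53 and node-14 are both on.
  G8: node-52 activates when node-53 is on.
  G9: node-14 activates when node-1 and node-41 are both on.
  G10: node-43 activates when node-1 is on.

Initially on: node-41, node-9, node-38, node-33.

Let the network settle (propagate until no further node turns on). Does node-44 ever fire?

Yes

node-9 and node-38 are on, so node-55 activates (G4).
node-41 and node-55 are on, so node-53 activates (G3).
G8: node-53 on → node-52 on.
node-41 and node-52 are on, so node-44 activates (G2).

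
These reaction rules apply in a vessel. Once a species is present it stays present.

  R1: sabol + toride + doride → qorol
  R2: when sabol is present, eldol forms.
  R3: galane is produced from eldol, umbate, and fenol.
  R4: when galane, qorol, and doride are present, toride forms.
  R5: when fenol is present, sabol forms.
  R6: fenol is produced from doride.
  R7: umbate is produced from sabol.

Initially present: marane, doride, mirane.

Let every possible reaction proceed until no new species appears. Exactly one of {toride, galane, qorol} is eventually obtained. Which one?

galane

doride present → fenol forms (R6).
fenol present → sabol forms (R5).
sabol present → eldol forms (R2).
sabol present → umbate forms (R7).
eldol, umbate, and fenol present → galane forms (R3).
qorol would need sabol, toride, and doride (R1), but toride never forms. toride would need galane, qorol, and doride (R4), but qorol never forms.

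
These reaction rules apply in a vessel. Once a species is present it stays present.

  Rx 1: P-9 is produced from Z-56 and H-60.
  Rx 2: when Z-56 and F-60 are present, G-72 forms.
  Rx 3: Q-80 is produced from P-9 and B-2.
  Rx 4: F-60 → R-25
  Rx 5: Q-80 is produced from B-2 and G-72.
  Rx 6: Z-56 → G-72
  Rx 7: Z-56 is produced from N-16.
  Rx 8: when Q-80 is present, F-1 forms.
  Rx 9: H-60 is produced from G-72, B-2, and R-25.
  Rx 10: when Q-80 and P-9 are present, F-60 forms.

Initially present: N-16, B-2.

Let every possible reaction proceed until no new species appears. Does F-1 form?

N-16 present → Z-56 forms (Rx 7).
Z-56 present → G-72 forms (Rx 6).
B-2 and G-72 present → Q-80 forms (Rx 5).
Q-80 present → F-1 forms (Rx 8).

Yes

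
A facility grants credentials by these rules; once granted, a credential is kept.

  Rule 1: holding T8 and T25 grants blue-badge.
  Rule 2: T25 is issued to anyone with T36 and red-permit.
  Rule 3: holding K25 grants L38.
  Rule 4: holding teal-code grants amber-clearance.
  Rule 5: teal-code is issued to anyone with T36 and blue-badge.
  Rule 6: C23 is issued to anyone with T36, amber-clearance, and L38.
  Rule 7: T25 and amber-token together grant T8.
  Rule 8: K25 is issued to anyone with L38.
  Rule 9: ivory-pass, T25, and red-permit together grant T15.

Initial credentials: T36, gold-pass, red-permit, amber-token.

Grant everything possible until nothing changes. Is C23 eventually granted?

No

C23 would need T36, amber-clearance, and L38 (Rule 6), but L38 is never granted.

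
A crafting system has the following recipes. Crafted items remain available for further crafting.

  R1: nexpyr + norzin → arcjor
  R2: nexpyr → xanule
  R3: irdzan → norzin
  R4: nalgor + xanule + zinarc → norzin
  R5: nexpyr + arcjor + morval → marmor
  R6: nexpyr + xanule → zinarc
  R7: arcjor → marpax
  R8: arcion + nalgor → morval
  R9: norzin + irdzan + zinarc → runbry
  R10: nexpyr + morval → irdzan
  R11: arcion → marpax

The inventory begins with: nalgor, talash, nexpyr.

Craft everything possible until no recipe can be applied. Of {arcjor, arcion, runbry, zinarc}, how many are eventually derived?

2

nexpyr → xanule (R2).
Using R6, nexpyr and xanule make zinarc.
nalgor + xanule + zinarc → norzin (R4).
Using R1, nexpyr and norzin make arcjor.
arcjor: reached.
No rule produces arcion, and it is not given.
runbry would need norzin, irdzan, and zinarc (R9), but irdzan is never obtained.
zinarc: reached.
Reached: arcjor and zinarc — 2 of the 4.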